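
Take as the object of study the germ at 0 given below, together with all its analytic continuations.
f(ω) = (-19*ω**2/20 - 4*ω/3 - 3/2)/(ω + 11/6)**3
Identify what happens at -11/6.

The denominator factor ω + 11/6 vanishes at -11/6 and appears to the power 3; the numerator there equals -1619/720, nonzero, and no other factor vanishes.
Hence a pole whose order is the multiplicity, 3.

The point is a pole of order 3.


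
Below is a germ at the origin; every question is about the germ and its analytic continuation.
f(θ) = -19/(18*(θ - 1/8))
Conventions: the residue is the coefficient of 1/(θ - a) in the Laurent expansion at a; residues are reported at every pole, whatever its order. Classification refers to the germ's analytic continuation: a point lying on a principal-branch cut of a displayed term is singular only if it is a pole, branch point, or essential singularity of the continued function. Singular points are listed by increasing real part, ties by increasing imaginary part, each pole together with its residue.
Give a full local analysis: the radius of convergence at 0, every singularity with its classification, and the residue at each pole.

Denominator factor (θ - 1/8): pole of order 1 at 1/8, modulus 1/8.
The radius of convergence is the smallest modulus among the singular points: 1/8.
At the order-1 pole 1/8 set g(θ) = (θ - (1/8))*f(θ) = -19/18.
Simple pole: residue = g(a) at a = 1/8, which is -19/18.

Radius of convergence at 0: 1/8.
At 1/8: a pole of order 1; residue -19/18.


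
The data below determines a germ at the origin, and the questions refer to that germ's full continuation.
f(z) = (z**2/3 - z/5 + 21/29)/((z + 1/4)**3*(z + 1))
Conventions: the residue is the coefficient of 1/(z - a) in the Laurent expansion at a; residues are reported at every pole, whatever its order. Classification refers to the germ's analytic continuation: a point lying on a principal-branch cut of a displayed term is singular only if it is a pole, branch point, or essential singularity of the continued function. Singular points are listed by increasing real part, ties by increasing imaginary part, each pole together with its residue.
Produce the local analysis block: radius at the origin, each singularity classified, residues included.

Denominator factor (z + 1): pole of order 1 at -1, modulus 1.
Denominator factor (z + 1/4)^3: pole of order 3 at -1/4, modulus 1/4.
The radius of convergence is the smallest modulus among the singular points: 1/4.
At the order-1 pole -1 set g(z) = (z - (-1))*f(z) = (z**2/3 - z/5 + 21/29)/(z + 1/4)**3.
Simple pole: residue = g(a) at a = -1, which is -35008/11745.
At the order-3 pole -1/4 set g(z) = (z - (-1/4))^3*f(z) = (z**2/3 - z/5 + 21/29)/(z + 1).
Order-3 pole: residue = g''(a)/2; g''(-1/4) = 70016/11745, so the residue is 35008/11745.
List the singular points by increasing real part (a conjugate pair: the negative imaginary part first).

Radius of convergence at 0: 1/4.
At -1: a pole of order 1; residue -35008/11745.
At -1/4: a pole of order 3; residue 35008/11745.


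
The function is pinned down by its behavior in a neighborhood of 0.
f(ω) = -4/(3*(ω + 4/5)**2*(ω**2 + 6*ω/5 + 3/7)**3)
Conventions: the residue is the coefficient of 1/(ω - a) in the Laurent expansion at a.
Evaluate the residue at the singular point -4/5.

The residue is -1500625000/130321.

At the order-2 pole -4/5 set g(ω) = (ω - (-4/5))^2*f(ω) = -4/(3*(ω**2 + 6*ω/5 + 3/7)**3).
Order-2 pole: residue = g'(a); g'(-4/5) = -1500625000/130321, so the residue is -1500625000/130321.


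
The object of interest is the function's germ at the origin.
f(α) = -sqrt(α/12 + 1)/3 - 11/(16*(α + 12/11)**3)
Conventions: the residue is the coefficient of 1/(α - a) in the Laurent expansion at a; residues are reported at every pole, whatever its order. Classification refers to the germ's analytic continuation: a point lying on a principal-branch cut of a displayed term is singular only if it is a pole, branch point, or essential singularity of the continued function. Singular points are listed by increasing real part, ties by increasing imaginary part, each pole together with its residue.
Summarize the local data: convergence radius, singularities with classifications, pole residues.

Radius of convergence at 0: 12/11.
At -12: an algebraic (square-root) branch point.
At -12/11: a pole of order 3; residue 0.

Denominator factor (α + 12/11)^3: pole of order 3 at -12/11, modulus 12/11.
Branch term (-1/3)*sqrt(1 - α/(-12)): its argument vanishes at α = -12, a square-root branch point, modulus 12.
The radius of convergence is the smallest modulus among the singular points: 12/11.
The branch term is analytic at -12/11 and contributes nothing to the residue; only the rational part matters.
At the order-3 pole -12/11 set g(α) = (α - (-12/11))^3*(rational part) = -11/16.
Order-3 pole: residue = g''(a)/2; g''(-12/11) = 0, so the residue is 0.
List the singular points by increasing real part (a conjugate pair: the negative imaginary part first).


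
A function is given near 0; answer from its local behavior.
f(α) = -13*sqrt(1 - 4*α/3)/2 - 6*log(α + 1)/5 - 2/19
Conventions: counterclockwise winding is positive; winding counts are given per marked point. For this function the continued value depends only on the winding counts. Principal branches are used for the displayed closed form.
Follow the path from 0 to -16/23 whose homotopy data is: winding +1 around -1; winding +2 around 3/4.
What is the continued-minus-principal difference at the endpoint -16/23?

Continued minus principal equals -(12/5)*pi*i.

The rational part is single-valued and drops out of the difference; each branch term changes only by its own monodromy.
(-13/2)*sqrt(1 - α/(3/4)): winding +2 is even, the square root returns to the same sheet, contribution 0.
(-6/5)*log(1 - α/(-1)): each positive loop around -1 adds 2*pi*i to the log, so winding +1 contributes (-6/5)*(1)*2*pi*i = -(12/5)*pi*i.
Summing the contributions at α = -16/23 gives -(12/5)*pi*i.


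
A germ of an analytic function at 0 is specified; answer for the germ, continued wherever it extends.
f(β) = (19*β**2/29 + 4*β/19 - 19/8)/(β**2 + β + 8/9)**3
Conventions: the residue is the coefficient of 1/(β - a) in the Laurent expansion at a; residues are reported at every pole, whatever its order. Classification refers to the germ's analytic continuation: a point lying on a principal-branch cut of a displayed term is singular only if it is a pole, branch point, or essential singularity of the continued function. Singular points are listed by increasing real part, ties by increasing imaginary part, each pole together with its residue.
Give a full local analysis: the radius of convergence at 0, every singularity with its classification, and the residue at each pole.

Radius of convergence at 0: (2/3)*sqrt(2).
At (-1/2) - ((1/6)*sqrt(23))*i: a pole of order 3; residue -((6995457/26816068)*sqrt(23))*i.
At (-1/2) + ((1/6)*sqrt(23))*i: a pole of order 3; residue ((6995457/26816068)*sqrt(23))*i.

Denominator factor (β**2 + β + 8/9)^3: discriminant -23/9, complex-conjugate roots (-1/2) + ((1/6)*sqrt(23))*i and (-1/2) - ((1/6)*sqrt(23))*i; poles of order 3, moduli (2/3)*sqrt(2) and (2/3)*sqrt(2).
The radius of convergence is the smallest modulus among the singular points: (2/3)*sqrt(2).
The factor β**2 + β + 8/9 splits as (β - a)(β - a') with a = (-1/2) - ((1/6)*sqrt(23))*i, a' = (-1/2) + ((1/6)*sqrt(23))*i. At the order-3 pole a set g(β) = (β - a)^3*f(β) = [19*β**2/29 + 4*β/19 - 19/8] / (β - a')^3.
Order-3 pole: residue = g''(a)/2; g''((-1/2) - ((1/6)*sqrt(23))*i) = -((6995457/13408034)*sqrt(23))*i, so the residue is -((6995457/26816068)*sqrt(23))*i.
The factor β**2 + β + 8/9 splits as (β - a)(β - a') with a = (-1/2) + ((1/6)*sqrt(23))*i, a' = (-1/2) - ((1/6)*sqrt(23))*i. At the order-3 pole a set g(β) = (β - a)^3*f(β) = [19*β**2/29 + 4*β/19 - 19/8] / (β - a')^3.
Order-3 pole: residue = g''(a)/2; g''((-1/2) + ((1/6)*sqrt(23))*i) = ((6995457/13408034)*sqrt(23))*i, so the residue is ((6995457/26816068)*sqrt(23))*i.
List the singular points by increasing real part (a conjugate pair: the negative imaginary part first).


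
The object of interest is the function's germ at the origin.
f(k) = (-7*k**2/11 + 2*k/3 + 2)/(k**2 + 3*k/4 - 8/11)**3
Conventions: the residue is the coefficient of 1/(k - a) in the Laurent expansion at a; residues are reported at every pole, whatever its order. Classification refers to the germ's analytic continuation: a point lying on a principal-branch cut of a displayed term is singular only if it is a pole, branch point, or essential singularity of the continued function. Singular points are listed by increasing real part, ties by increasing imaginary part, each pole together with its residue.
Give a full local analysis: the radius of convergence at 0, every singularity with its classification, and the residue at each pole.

Denominator factor (k**2 + 3*k/4 - 8/11)^3: discriminant 611/176, real irrational roots -3/8 + (1/88)*sqrt(6721) and -3/8 - (1/88)*sqrt(6721); poles of order 3, moduli -3/8 + (1/88)*sqrt(6721) and 3/8 + (1/88)*sqrt(6721).
The radius of convergence is the smallest modulus among the singular points: -3/8 + (1/88)*sqrt(6721).
The factor k**2 + 3*k/4 - 8/11 splits as (k - a)(k - a') with a = -3/8 - (1/88)*sqrt(6721), a' = -3/8 + (1/88)*sqrt(6721). At the order-3 pole a set g(k) = (k - a)^3*f(k) = [-7*k**2/11 + 2*k/3 + 2] / (k - a')^3.
Order-3 pole: residue = g''(a)/2; g''(-3/8 - (1/88)*sqrt(6721)) = -(2742656/228099131)*sqrt(6721), so the residue is -(1371328/228099131)*sqrt(6721).
The factor k**2 + 3*k/4 - 8/11 splits as (k - a)(k - a') with a = -3/8 + (1/88)*sqrt(6721), a' = -3/8 - (1/88)*sqrt(6721). At the order-3 pole a set g(k) = (k - a)^3*f(k) = [-7*k**2/11 + 2*k/3 + 2] / (k - a')^3.
Order-3 pole: residue = g''(a)/2; g''(-3/8 + (1/88)*sqrt(6721)) = (2742656/228099131)*sqrt(6721), so the residue is (1371328/228099131)*sqrt(6721).
List the singular points by increasing real part (a conjugate pair: the negative imaginary part first).

Radius of convergence at 0: -3/8 + (1/88)*sqrt(6721).
At -3/8 - (1/88)*sqrt(6721): a pole of order 3; residue -(1371328/228099131)*sqrt(6721).
At -3/8 + (1/88)*sqrt(6721): a pole of order 3; residue (1371328/228099131)*sqrt(6721).


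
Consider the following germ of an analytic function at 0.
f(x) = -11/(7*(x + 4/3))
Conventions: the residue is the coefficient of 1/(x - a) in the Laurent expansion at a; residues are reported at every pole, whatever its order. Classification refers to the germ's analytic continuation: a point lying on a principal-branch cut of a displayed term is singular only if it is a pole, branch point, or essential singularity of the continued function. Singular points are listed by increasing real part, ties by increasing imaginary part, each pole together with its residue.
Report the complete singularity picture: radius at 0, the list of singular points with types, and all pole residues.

Denominator factor (x + 4/3): pole of order 1 at -4/3, modulus 4/3.
The radius of convergence is the smallest modulus among the singular points: 4/3.
At the order-1 pole -4/3 set g(x) = (x - (-4/3))*f(x) = -11/7.
Simple pole: residue = g(a) at a = -4/3, which is -11/7.

Radius of convergence at 0: 4/3.
At -4/3: a pole of order 1; residue -11/7.


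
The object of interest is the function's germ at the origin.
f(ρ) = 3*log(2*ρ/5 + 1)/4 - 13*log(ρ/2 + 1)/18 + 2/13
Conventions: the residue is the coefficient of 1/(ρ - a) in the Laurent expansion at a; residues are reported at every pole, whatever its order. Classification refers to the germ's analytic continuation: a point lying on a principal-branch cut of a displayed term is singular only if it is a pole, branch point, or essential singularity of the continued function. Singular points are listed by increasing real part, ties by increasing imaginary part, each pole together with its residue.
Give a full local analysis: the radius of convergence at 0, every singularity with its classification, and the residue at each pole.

Branch term (-13/18)*log(1 - ρ/(-2)): its argument vanishes at ρ = -2, a logarithmic branch point, modulus 2.
Branch term (3/4)*log(1 - ρ/(-5/2)): its argument vanishes at ρ = -5/2, a logarithmic branch point, modulus 5/2.
The radius of convergence is the smallest modulus among the singular points: 2.
List the singular points by increasing real part (a conjugate pair: the negative imaginary part first).

Radius of convergence at 0: 2.
At -5/2: a logarithmic branch point.
At -2: a logarithmic branch point.


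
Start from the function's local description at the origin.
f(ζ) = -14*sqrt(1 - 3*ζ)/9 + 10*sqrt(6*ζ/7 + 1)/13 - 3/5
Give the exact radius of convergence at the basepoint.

Branch term (-14/9)*sqrt(1 - ζ/(1/3)): its argument vanishes at ζ = 1/3, a square-root branch point, modulus 1/3.
Branch term (10/13)*sqrt(1 - ζ/(-7/6)): its argument vanishes at ζ = -7/6, a square-root branch point, modulus 7/6.
The radius of convergence is the smallest modulus among the singular points: 1/3.

The radius of convergence is 1/3.


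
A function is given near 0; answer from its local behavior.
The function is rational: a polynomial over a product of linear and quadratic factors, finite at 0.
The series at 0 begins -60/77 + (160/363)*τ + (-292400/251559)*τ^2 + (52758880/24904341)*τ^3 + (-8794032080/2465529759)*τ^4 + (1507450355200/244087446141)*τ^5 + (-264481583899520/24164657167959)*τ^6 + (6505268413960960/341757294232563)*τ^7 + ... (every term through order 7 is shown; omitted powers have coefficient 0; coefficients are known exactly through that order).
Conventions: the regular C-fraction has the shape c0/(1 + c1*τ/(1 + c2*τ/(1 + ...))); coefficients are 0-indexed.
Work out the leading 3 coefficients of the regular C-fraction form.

Taylor coefficients (read off): a_0 = -60/77, a_1 = 160/363, a_2 = -292400/251559.
c0 = a_0 = -60/77. Peel one level at a time: if S = 1 + c*τ/S' with S'(0) = 1, then c is the τ-coefficient of S and S' = c*τ/(S - 1).
S_1 = c0/f = 1 + (56/99)*τ + (-116/99)*τ^2 + ...; c1 = 56/99.
S_2 = c1*τ/(S_1 - 1) = 1 + (29/14)*τ + ...; c2 = 29/14.

The regular C-fraction coefficients are [-60/77, 56/99, 29/14].


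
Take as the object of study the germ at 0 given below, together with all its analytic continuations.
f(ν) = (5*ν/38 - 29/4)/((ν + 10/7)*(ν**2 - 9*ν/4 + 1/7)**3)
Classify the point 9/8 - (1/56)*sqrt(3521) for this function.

The denominator factor ν**2 - 9*ν/4 + 1/7 vanishes at 9/8 - (1/56)*sqrt(3521) and appears to the power 3; the numerator there equals -2159/304 - (5/2128)*sqrt(3521), nonzero, and no other factor vanishes.
Hence a pole whose order is the multiplicity, 3.

The point is a pole of order 3.


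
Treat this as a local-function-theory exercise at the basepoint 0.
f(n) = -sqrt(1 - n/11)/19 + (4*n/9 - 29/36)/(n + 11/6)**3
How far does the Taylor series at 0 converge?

Denominator factor (n + 11/6)^3: pole of order 3 at -11/6, modulus 11/6.
Branch term (-1/19)*sqrt(1 - n/(11)): its argument vanishes at n = 11, a square-root branch point, modulus 11.
The radius of convergence is the smallest modulus among the singular points: 11/6.

The radius of convergence is 11/6.


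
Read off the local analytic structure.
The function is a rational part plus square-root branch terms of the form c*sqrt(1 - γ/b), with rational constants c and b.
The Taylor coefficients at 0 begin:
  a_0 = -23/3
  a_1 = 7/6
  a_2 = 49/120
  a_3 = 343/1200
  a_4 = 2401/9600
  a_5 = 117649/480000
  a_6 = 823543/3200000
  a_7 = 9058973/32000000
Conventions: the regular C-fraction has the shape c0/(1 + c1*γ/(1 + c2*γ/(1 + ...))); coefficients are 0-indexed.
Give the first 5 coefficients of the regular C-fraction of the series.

Taylor coefficients (read off): a_0 = -23/3, a_1 = 7/6, a_2 = 49/120, a_3 = 343/1200, a_4 = 2401/9600.
c0 = a_0 = -23/3. Peel one level at a time: if S = 1 + c*γ/S' with S'(0) = 1, then c is the γ-coefficient of S and S' = c*γ/(S - 1).
S_1 = c0/f = 1 + (7/46)*γ + (1617/21160)*γ^2 + ...; c1 = 7/46.
S_2 = c1*γ/(S_1 - 1) = 1 + (-231/460)*γ + (-49/400)*γ^2 + ...; c2 = -231/460.
S_3 = c2*γ/(S_2 - 1) = 1 + (-161/660)*γ + (-48461/435600)*γ^2 + ...; c3 = -161/660.
S_4 = c3*γ/(S_3 - 1) = 1 + (-301/660)*γ + ...; c4 = -301/660.

The regular C-fraction coefficients are [-23/3, 7/46, -231/460, -161/660, -301/660].


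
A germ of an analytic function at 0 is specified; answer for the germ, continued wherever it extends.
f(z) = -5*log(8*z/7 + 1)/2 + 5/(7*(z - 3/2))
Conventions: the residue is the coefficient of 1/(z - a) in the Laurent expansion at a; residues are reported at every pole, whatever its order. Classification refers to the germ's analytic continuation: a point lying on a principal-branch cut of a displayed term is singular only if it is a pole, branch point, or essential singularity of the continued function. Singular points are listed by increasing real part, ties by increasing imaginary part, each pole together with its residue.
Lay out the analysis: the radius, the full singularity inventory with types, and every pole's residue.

Radius of convergence at 0: 7/8.
At -7/8: a logarithmic branch point.
At 3/2: a pole of order 1; residue 5/7.

Denominator factor (z - 3/2): pole of order 1 at 3/2, modulus 3/2.
Branch term (-5/2)*log(1 - z/(-7/8)): its argument vanishes at z = -7/8, a logarithmic branch point, modulus 7/8.
The radius of convergence is the smallest modulus among the singular points: 7/8.
The branch term is analytic at 3/2 and contributes nothing to the residue; only the rational part matters.
At the order-1 pole 3/2 set g(z) = (z - (3/2))*(rational part) = 5/7.
Simple pole: residue = g(a) at a = 3/2, which is 5/7.
List the singular points by increasing real part (a conjugate pair: the negative imaginary part first).


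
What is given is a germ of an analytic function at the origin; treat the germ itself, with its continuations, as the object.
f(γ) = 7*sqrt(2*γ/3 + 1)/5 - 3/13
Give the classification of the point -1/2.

There is no denominator, hence no pole anywhere.
Branch term sqrt(1 - γ/(-3/2)): argument at -1/2 is 2/3, nonzero, so -1/2 is not its branch point (a point on a principal cut is still regular for the continued germ).
So the germ continues analytically to -1/2.

The point is a regular point.


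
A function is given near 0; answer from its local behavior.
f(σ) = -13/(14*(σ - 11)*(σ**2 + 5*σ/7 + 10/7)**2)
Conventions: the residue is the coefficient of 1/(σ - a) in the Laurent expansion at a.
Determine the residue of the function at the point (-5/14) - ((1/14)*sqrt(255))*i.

The residue is (91/3326976) + ((6978881/8012467200)*sqrt(255))*i.

The factor σ**2 + 5*σ/7 + 10/7 splits as (σ - a)(σ - a') with a = (-5/14) - ((1/14)*sqrt(255))*i, a' = (-5/14) + ((1/14)*sqrt(255))*i. At the order-2 pole a set g(σ) = (σ - a)^2*f(σ) = [-13/(14*(σ - 11))] / (σ - a')^2.
Order-2 pole: residue = g'(a); g'((-5/14) - ((1/14)*sqrt(255))*i) = (91/3326976) + ((6978881/8012467200)*sqrt(255))*i, so the residue is (91/3326976) + ((6978881/8012467200)*sqrt(255))*i.


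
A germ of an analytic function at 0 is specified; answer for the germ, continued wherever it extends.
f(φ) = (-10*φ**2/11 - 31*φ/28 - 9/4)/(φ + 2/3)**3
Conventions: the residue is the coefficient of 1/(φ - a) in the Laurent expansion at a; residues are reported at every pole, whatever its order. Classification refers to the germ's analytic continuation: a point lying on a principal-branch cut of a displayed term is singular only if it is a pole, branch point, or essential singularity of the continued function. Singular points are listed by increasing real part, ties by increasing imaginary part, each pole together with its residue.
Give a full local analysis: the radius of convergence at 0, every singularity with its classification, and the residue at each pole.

Radius of convergence at 0: 2/3.
At -2/3: a pole of order 3; residue -10/11.

Denominator factor (φ + 2/3)^3: pole of order 3 at -2/3, modulus 2/3.
The radius of convergence is the smallest modulus among the singular points: 2/3.
At the order-3 pole -2/3 set g(φ) = (φ - (-2/3))^3*f(φ) = -10*φ**2/11 - 31*φ/28 - 9/4.
Order-3 pole: residue = g''(a)/2; g''(-2/3) = -20/11, so the residue is -10/11.


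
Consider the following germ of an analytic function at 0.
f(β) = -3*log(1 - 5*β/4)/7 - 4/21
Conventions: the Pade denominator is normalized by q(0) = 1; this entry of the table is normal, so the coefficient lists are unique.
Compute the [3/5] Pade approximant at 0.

Taylor coefficients needed (expand at 0): a_0 = -4/21, a_1 = 15/28, a_2 = 75/224, a_3 = 125/448, a_4 = 1875/7168, a_5 = 1875/7168, a_6 = 15625/57344, a_7 = 234375/802816, a_8 = 1171875/3670016.
Write the denominator as Q(β) = 1 + q1*β + q2*β^2 + q3*β^3 + q4*β^4 + q5*β^5. Requiring Q*f - P = O(β^9) with deg P <= 3 kills the coefficients of β^4..β^8 in Q*f:
  β^4: a_4 + q1*a_3 + q2*a_2 + q3*a_1 + q4*a_0 = 0, i.e. 1875/7168 + (125/448)*q1 + (75/224)*q2 + (15/28)*q3 + (-4/21)*q4 = 0.
  β^5: a_5 + q1*a_4 + q2*a_3 + q3*a_2 + q4*a_1 + q5*a_0 = 0, i.e. 1875/7168 + (1875/7168)*q1 + (125/448)*q2 + (75/224)*q3 + (15/28)*q4 + (-4/21)*q5 = 0.
  β^6: a_6 + q1*a_5 + q2*a_4 + q3*a_3 + q4*a_2 + q5*a_1 = 0, i.e. 15625/57344 + (1875/7168)*q1 + (1875/7168)*q2 + (125/448)*q3 + (75/224)*q4 + (15/28)*q5 = 0.
  β^7: a_7 + q1*a_6 + q2*a_5 + q3*a_4 + q4*a_3 + q5*a_2 = 0, i.e. 234375/802816 + (15625/57344)*q1 + (1875/7168)*q2 + (1875/7168)*q3 + (125/448)*q4 + (75/224)*q5 = 0.
  β^8: a_8 + q1*a_7 + q2*a_6 + q3*a_5 + q4*a_4 + q5*a_3 = 0, i.e. 1171875/3670016 + (234375/802816)*q1 + (15625/57344)*q2 + (1875/7168)*q3 + (1875/7168)*q4 + (125/448)*q5 = 0.
Solving this linear system: q1 = -143205/63424, q2 = 2664975/1775872, q3 = -3601625/14206976, q4 = -264375/28413952, q5 = -466875/454623232.
The numerator is Q*f truncated at degree 3: P0 = a_0 = -4/21; P1 = a_1 + q1*a_0 = 107195/110992; P2 = a_2 + q1*a_1 + q2*a_0 = -14427625/12431104; P3 = a_3 + q1*a_2 + q2*a_1 + q3*a_0 = 111950375/298346496.

The Pade approximant has numerator coefficients [-4/21, 107195/110992, -14427625/12431104, 111950375/298346496]; denominator coefficients [1, -143205/63424, 2664975/1775872, -3601625/14206976, -264375/28413952, -466875/454623232].


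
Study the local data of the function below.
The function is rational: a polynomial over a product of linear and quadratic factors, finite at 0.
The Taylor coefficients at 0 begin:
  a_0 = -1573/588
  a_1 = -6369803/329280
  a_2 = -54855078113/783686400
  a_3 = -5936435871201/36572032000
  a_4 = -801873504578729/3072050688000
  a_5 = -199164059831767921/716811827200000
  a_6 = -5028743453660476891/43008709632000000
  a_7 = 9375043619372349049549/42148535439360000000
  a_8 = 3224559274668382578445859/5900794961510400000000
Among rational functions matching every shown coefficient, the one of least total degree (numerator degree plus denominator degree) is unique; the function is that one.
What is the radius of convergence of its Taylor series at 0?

The radius of convergence is (1/11)*sqrt(77).

No rational of total degree below 7 reproduces all 9 coefficients; solving the [2/5] Pade equations on them gives f(ψ) = (38*ψ**2/17 + 35*ψ/16 + 13/15)/((ψ - 4/5)*(ψ**2 - 11*ψ/10 + 7/11)**2), whose expansion matches every shown term.
Denominator factor (ψ**2 - 11*ψ/10 + 7/11)^2: discriminant -1469/1100, complex-conjugate roots (11/20) + ((1/220)*sqrt(16159))*i and (11/20) - ((1/220)*sqrt(16159))*i; poles of order 2, moduli (1/11)*sqrt(77) and (1/11)*sqrt(77).
Denominator factor (ψ - 4/5): pole of order 1 at 4/5, modulus 4/5.
The radius of convergence is the smallest modulus among the singular points: (1/11)*sqrt(77).


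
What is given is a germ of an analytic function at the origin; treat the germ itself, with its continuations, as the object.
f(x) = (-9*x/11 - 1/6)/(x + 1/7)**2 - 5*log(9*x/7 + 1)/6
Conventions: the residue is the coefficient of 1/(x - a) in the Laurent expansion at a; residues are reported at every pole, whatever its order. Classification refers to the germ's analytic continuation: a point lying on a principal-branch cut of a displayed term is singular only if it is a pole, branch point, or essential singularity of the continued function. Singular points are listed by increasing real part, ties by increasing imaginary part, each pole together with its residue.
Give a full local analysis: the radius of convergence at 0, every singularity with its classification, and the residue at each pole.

Radius of convergence at 0: 1/7.
At -7/9: a logarithmic branch point.
At -1/7: a pole of order 2; residue -9/11.

Denominator factor (x + 1/7)^2: pole of order 2 at -1/7, modulus 1/7.
Branch term (-5/6)*log(1 - x/(-7/9)): its argument vanishes at x = -7/9, a logarithmic branch point, modulus 7/9.
The radius of convergence is the smallest modulus among the singular points: 1/7.
The branch term is analytic at -1/7 and contributes nothing to the residue; only the rational part matters.
At the order-2 pole -1/7 set g(x) = (x - (-1/7))^2*(rational part) = -9*x/11 - 1/6.
Order-2 pole: residue = g'(a); g'(-1/7) = -9/11, so the residue is -9/11.
List the singular points by increasing real part (a conjugate pair: the negative imaginary part first).


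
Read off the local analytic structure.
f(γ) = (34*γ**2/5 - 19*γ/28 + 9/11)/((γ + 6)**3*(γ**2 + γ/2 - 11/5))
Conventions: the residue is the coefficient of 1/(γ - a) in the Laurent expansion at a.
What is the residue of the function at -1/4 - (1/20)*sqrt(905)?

The residue is -203179359/4499589248 - (1473831929/814425653888)*sqrt(905).

The factor γ**2 + γ/2 - 11/5 splits as (γ - a)(γ - a') with a = -1/4 - (1/20)*sqrt(905), a' = -1/4 + (1/20)*sqrt(905). At the order-1 pole a set g(γ) = (γ - a)*f(γ) = [(34*γ**2/5 - 19*γ/28 + 9/11)/(γ + 6)**3] / (γ - a').
Simple pole: residue = g(a) at a = -1/4 - (1/20)*sqrt(905), which is -203179359/4499589248 - (1473831929/814425653888)*sqrt(905).


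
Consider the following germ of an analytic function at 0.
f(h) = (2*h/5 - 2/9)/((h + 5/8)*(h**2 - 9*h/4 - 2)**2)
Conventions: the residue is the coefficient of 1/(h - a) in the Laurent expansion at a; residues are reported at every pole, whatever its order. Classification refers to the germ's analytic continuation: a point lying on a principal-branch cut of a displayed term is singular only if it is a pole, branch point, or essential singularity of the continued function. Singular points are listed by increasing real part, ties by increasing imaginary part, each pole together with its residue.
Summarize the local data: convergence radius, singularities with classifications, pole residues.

Denominator factor (h**2 - 9*h/4 - 2)^2: discriminant 209/16, real irrational roots 9/8 + (1/8)*sqrt(209) and 9/8 - (1/8)*sqrt(209); poles of order 2, moduli 9/8 + (1/8)*sqrt(209) and -9/8 + (1/8)*sqrt(209).
Denominator factor (h + 5/8): pole of order 1 at -5/8, modulus 5/8.
The radius of convergence is the smallest modulus among the singular points: 5/8.
The factor h**2 - 9*h/4 - 2 splits as (h - a)(h - a') with a = 9/8 - (1/8)*sqrt(209), a' = 9/8 + (1/8)*sqrt(209). At the order-2 pole a set g(h) = (h - a)^2*f(h) = [(2*h/5 - 2/9)/(h + 5/8)] / (h - a')^2.
Order-2 pole: residue = g'(a); g'(9/8 - (1/8)*sqrt(209)) = 8704/1521 + (131689216/332194005)*sqrt(209), so the residue is 8704/1521 + (131689216/332194005)*sqrt(209).
At the order-1 pole -5/8 set g(h) = (h - (-5/8))*f(h) = (2*h/5 - 2/9)/(h**2 - 9*h/4 - 2)**2.
Simple pole: residue = g(a) at a = -5/8, which is -17408/1521.
The factor h**2 - 9*h/4 - 2 splits as (h - a)(h - a') with a = 9/8 + (1/8)*sqrt(209), a' = 9/8 - (1/8)*sqrt(209). At the order-2 pole a set g(h) = (h - a)^2*f(h) = [(2*h/5 - 2/9)/(h + 5/8)] / (h - a')^2.
Order-2 pole: residue = g'(a); g'(9/8 + (1/8)*sqrt(209)) = 8704/1521 - (131689216/332194005)*sqrt(209), so the residue is 8704/1521 - (131689216/332194005)*sqrt(209).
List the singular points by increasing real part (a conjugate pair: the negative imaginary part first).

Radius of convergence at 0: 5/8.
At 9/8 - (1/8)*sqrt(209): a pole of order 2; residue 8704/1521 + (131689216/332194005)*sqrt(209).
At -5/8: a pole of order 1; residue -17408/1521.
At 9/8 + (1/8)*sqrt(209): a pole of order 2; residue 8704/1521 - (131689216/332194005)*sqrt(209).


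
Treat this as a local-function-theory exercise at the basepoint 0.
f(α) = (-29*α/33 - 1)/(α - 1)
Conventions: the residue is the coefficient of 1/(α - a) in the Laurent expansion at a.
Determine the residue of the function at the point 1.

The residue is -62/33.

At the order-1 pole 1 set g(α) = (α - (1))*f(α) = -29*α/33 - 1.
Simple pole: residue = g(a) at a = 1, which is -62/33.


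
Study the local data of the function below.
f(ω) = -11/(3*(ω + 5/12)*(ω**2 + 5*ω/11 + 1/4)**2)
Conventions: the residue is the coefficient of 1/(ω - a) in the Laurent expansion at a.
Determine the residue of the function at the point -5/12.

At the order-1 pole -5/12 set g(ω) = (ω - (-5/12))*f(ω) = -11/(3*(ω**2 + 5*ω/11 + 1/4)**2).
Simple pole: residue = g(a) at a = -5/12, which is -9199872/137641.

The residue is -9199872/137641.


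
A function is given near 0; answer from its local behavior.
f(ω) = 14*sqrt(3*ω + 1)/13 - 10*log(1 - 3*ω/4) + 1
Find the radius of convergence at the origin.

Branch term (14/13)*sqrt(1 - ω/(-1/3)): its argument vanishes at ω = -1/3, a square-root branch point, modulus 1/3.
Branch term (-10)*log(1 - ω/(4/3)): its argument vanishes at ω = 4/3, a logarithmic branch point, modulus 4/3.
The radius of convergence is the smallest modulus among the singular points: 1/3.

The radius of convergence is 1/3.


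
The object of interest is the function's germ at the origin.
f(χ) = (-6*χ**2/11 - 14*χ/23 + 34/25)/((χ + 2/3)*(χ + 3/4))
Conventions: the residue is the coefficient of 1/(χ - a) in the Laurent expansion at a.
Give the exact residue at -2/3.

At the order-1 pole -2/3 set g(χ) = (χ - (-2/3))*f(χ) = (-6*χ**2/11 - 14*χ/23 + 34/25)/(χ + 3/4).
Simple pole: residue = g(a) at a = -2/3, which is 115624/6325.

The residue is 115624/6325.


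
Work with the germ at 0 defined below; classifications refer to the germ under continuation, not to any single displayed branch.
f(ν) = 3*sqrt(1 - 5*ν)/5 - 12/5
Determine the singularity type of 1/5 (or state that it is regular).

The point is an algebraic (square-root) branch point.

The term (3/5)*sqrt(1 - ν/(1/5)) has argument 1 - 1/5/(1/5) = 0 at 1/5: a square-root (algebraic, two-sheeted) branch point; the remaining terms are analytic or single-valued there.


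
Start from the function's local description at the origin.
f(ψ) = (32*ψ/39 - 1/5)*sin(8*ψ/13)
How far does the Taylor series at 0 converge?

The factor sin(8*ψ/13) is entire and contributes no finite singular point.
The polynomial part has no poles.
No finite singular points: the Taylor series at 0 converges everywhere.

The radius of convergence is infinite.


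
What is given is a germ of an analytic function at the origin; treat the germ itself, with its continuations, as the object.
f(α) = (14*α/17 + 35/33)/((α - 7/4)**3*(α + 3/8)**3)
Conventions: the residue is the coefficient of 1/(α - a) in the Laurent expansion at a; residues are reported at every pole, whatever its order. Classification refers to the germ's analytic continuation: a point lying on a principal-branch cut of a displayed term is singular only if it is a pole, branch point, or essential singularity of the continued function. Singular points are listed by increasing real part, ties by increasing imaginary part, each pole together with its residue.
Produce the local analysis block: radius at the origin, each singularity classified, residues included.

Denominator factor (α - 7/4)^3: pole of order 3 at 7/4, modulus 7/4.
Denominator factor (α + 3/8)^3: pole of order 3 at -3/8, modulus 3/8.
The radius of convergence is the smallest modulus among the singular points: 3/8.
At the order-3 pole -3/8 set g(α) = (α - (-3/8))^3*f(α) = (14*α/17 + 35/33)/(α - 7/4)**3.
Order-3 pole: residue = g''(a)/2; g''(-3/8) = -119619584/265513259, so the residue is -59809792/265513259.
At the order-3 pole 7/4 set g(α) = (α - (7/4))^3*f(α) = (14*α/17 + 35/33)/(α + 3/8)**3.
Order-3 pole: residue = g''(a)/2; g''(7/4) = 119619584/265513259, so the residue is 59809792/265513259.
List the singular points by increasing real part (a conjugate pair: the negative imaginary part first).

Radius of convergence at 0: 3/8.
At -3/8: a pole of order 3; residue -59809792/265513259.
At 7/4: a pole of order 3; residue 59809792/265513259.


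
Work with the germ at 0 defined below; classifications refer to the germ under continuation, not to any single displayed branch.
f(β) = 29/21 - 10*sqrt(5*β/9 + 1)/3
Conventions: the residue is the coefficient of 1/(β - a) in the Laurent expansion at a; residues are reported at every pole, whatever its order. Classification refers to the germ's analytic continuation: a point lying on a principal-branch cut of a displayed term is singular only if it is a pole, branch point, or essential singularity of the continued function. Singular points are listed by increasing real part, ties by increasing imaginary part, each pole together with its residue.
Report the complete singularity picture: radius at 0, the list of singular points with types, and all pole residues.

Radius of convergence at 0: 9/5.
At -9/5: an algebraic (square-root) branch point.

Branch term (-10/3)*sqrt(1 - β/(-9/5)): its argument vanishes at β = -9/5, a square-root branch point, modulus 9/5.
The radius of convergence is the smallest modulus among the singular points: 9/5.


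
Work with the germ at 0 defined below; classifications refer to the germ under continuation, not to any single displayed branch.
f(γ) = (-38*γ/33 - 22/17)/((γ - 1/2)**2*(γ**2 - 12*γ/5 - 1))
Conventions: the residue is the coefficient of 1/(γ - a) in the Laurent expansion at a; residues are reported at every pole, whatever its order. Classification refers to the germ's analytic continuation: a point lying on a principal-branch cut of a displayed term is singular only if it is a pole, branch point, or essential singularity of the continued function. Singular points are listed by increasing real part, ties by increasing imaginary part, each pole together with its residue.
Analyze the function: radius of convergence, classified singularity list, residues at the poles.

Radius of convergence at 0: -6/5 + (1/5)*sqrt(61).
At 6/5 - (1/5)*sqrt(61): a pole of order 1; residue 41780/853281 + (2191780/52050141)*sqrt(61).
At 1/2: a pole of order 2; residue -83560/853281.
At 6/5 + (1/5)*sqrt(61): a pole of order 1; residue 41780/853281 - (2191780/52050141)*sqrt(61).


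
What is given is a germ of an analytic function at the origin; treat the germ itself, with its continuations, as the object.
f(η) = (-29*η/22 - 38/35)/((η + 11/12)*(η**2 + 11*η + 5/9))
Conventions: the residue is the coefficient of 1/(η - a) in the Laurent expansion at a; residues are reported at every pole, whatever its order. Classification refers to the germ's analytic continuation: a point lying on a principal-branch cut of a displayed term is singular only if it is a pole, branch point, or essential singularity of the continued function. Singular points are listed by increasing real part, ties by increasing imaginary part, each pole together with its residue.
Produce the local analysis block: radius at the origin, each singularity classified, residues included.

Radius of convergence at 0: 11/2 - (1/6)*sqrt(1069).
At -11/2 - (1/6)*sqrt(1069): a pole of order 1; residue 103/14595 + (120745/34324521)*sqrt(1069).
At -11/12: a pole of order 1; residue -206/14595.
At -11/2 + (1/6)*sqrt(1069): a pole of order 1; residue 103/14595 - (120745/34324521)*sqrt(1069).

Denominator factor (η + 11/12): pole of order 1 at -11/12, modulus 11/12.
Denominator factor (η**2 + 11*η + 5/9): discriminant 1069/9, real irrational roots -11/2 + (1/6)*sqrt(1069) and -11/2 - (1/6)*sqrt(1069); poles of order 1, moduli 11/2 - (1/6)*sqrt(1069) and 11/2 + (1/6)*sqrt(1069).
The radius of convergence is the smallest modulus among the singular points: 11/2 - (1/6)*sqrt(1069).
The factor η**2 + 11*η + 5/9 splits as (η - a)(η - a') with a = -11/2 - (1/6)*sqrt(1069), a' = -11/2 + (1/6)*sqrt(1069). At the order-1 pole a set g(η) = (η - a)*f(η) = [(-29*η/22 - 38/35)/(η + 11/12)] / (η - a').
Simple pole: residue = g(a) at a = -11/2 - (1/6)*sqrt(1069), which is 103/14595 + (120745/34324521)*sqrt(1069).
At the order-1 pole -11/12 set g(η) = (η - (-11/12))*f(η) = (-29*η/22 - 38/35)/(η**2 + 11*η + 5/9).
Simple pole: residue = g(a) at a = -11/12, which is -206/14595.
The factor η**2 + 11*η + 5/9 splits as (η - a)(η - a') with a = -11/2 + (1/6)*sqrt(1069), a' = -11/2 - (1/6)*sqrt(1069). At the order-1 pole a set g(η) = (η - a)*f(η) = [(-29*η/22 - 38/35)/(η + 11/12)] / (η - a').
Simple pole: residue = g(a) at a = -11/2 + (1/6)*sqrt(1069), which is 103/14595 - (120745/34324521)*sqrt(1069).
List the singular points by increasing real part (a conjugate pair: the negative imaginary part first).


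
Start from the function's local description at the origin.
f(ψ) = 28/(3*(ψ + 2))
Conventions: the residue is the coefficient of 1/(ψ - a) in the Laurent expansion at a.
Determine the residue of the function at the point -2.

At the order-1 pole -2 set g(ψ) = (ψ - (-2))*f(ψ) = 28/3.
Simple pole: residue = g(a) at a = -2, which is 28/3.

The residue is 28/3.


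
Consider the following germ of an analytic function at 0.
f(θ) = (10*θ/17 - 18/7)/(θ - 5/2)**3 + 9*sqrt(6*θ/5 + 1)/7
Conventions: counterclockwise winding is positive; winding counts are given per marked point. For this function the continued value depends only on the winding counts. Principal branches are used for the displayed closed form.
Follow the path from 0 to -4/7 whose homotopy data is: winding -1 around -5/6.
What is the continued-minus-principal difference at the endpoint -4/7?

The rational part is single-valued and drops out of the difference; each branch term changes only by its own monodromy.
(9/7)*sqrt(1 - θ/(-5/6)): winding -1 is odd, the square root flips sign, contributing -2*(9/7)*sqrt(1 - (-4/7)/(-5/6)) = -2*(9/7)*sqrt(11/35) = -(18/245)*sqrt(385).
Summing the contributions at θ = -4/7 gives -(18/245)*sqrt(385).

Continued minus principal equals -(18/245)*sqrt(385).


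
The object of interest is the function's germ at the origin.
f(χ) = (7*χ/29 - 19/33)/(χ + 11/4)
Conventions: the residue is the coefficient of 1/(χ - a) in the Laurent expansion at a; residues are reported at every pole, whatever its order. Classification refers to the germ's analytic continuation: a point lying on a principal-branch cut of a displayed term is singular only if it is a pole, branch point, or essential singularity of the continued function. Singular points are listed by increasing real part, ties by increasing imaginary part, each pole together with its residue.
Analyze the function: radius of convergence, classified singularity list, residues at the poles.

Denominator factor (χ + 11/4): pole of order 1 at -11/4, modulus 11/4.
The radius of convergence is the smallest modulus among the singular points: 11/4.
At the order-1 pole -11/4 set g(χ) = (χ - (-11/4))*f(χ) = 7*χ/29 - 19/33.
Simple pole: residue = g(a) at a = -11/4, which is -4745/3828.

Radius of convergence at 0: 11/4.
At -11/4: a pole of order 1; residue -4745/3828.


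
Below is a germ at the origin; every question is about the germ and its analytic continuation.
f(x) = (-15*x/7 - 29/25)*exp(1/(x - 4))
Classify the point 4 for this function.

The exponent 1/(x - (4)) has a pole at 4, so exp(1/(x - (4))) takes every nonzero value near it: an essential singularity (not a pole of any order).

The point is an essential singularity.


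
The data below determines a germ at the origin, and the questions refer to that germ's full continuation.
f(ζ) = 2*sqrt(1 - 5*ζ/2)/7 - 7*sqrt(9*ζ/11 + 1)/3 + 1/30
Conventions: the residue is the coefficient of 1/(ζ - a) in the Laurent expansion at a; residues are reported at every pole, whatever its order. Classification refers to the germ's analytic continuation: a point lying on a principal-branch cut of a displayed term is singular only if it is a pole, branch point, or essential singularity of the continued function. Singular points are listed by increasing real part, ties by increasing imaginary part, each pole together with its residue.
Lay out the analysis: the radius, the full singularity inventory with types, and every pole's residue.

Branch term (2/7)*sqrt(1 - ζ/(2/5)): its argument vanishes at ζ = 2/5, a square-root branch point, modulus 2/5.
Branch term (-7/3)*sqrt(1 - ζ/(-11/9)): its argument vanishes at ζ = -11/9, a square-root branch point, modulus 11/9.
The radius of convergence is the smallest modulus among the singular points: 2/5.
List the singular points by increasing real part (a conjugate pair: the negative imaginary part first).

Radius of convergence at 0: 2/5.
At -11/9: an algebraic (square-root) branch point.
At 2/5: an algebraic (square-root) branch point.
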